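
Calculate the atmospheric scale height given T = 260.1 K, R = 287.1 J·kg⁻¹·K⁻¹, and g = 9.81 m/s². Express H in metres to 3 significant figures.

The scale height of an isothermal atmosphere is H = RT/g.
H = 287.1 × 260.1 / 9.81 = 74675/9.81 = 7612.1 m.

H ≈ 7610 m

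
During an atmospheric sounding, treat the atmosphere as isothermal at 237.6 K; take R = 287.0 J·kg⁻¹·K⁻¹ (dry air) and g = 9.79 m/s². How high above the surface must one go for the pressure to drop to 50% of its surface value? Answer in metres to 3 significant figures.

z ≈ 4830 m

Scale height: H = RT/g = 287.0 × 237.6 / 9.79 = 6965.4 m.
Set P/P₀ = exp(−z/H) = 0.5, so z = −H ln(0.5).
−ln(0.5) = 0.69315; z = 6965.4 × 0.69315 = 4828.1 m.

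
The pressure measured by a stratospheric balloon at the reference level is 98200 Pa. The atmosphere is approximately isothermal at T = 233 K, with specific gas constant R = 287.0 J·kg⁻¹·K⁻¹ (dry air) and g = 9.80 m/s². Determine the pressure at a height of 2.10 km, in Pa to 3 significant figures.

P ≈ 72200 Pa

Scale height: H = RT/g = 287.0 × 233 / 9.80 = 6823.6 m.
Barometric formula: P = P₀ exp(−z/H).
z/H = 2100.0/6823.6 = 0.30776; exp(−0.30776) = 0.73509.
P = 98200 × 0.73509 = 72186 Pa.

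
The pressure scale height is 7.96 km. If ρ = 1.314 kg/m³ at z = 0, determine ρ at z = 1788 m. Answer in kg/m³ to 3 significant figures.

ρ ≈ 1.05 kg/m³

In an isothermal atmosphere, density decays like pressure: ρ = ρ₀ exp(−z/H).
z/H = 1788.0/7960.0 = 0.22462; exp(−0.22462) = 0.79882.
ρ = 1.314 × 0.79882 = 1.0496 kg/m³.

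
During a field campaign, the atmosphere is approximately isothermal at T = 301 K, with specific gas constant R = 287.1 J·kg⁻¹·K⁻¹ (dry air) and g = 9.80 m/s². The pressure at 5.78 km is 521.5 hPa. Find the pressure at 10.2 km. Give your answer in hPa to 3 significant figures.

P ≈ 316 hPa

Scale height: H = RT/g = 287.1 × 301 / 9.80 = 8818.1 m.
Between two levels, P₂ = P₁ exp(−Δz/H) with Δz = z₂ − z₁.
Δz = 10200 − 5780.0 = 4420.0 m; Δz/H = 4420.0/8818.1 = 0.50124.
P₂ = 521.5 × exp(−0.50124) = 521.5 × 0.60578 = 315.91 hPa.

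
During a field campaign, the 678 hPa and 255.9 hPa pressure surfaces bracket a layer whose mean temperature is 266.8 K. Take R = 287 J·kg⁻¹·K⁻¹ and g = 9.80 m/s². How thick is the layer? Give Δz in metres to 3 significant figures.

Δz ≈ 7610 m

Hypsometric equation: Δz = (R T̄/g) ln(P₁/P₂).
R T̄/g = 287 × 266.8 / 9.80 = 7813.4 m.
ln(678/255.9) = ln(2.6495) = 0.97437.
Δz = 7813.4 × 0.97437 = 7613.1 m.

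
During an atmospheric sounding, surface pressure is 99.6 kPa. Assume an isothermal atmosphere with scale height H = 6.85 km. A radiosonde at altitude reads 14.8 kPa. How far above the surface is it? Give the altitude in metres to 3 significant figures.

Invert the barometric formula: z = H ln(P₀/P).
P₀/P = 99.6/14.8 = 6.7297; ln(6.7297) = 1.9065.
z = 6850.0 × 1.9065 = 13060 m.

z ≈ 13100 m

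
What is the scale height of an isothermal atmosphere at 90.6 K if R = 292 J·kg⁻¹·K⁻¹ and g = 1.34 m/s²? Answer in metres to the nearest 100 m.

The scale height of an isothermal atmosphere is H = RT/g.
H = 292 × 90.6 / 1.34 = 26455/1.34 = 19743 m.

H ≈ 19700 m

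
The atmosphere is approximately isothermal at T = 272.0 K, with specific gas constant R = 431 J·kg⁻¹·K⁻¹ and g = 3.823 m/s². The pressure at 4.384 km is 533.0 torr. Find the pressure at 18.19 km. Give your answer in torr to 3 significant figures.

P ≈ 340 torr

Scale height: H = RT/g = 431 × 272.0 / 3.823 = 30665 m.
Between two levels, P₂ = P₁ exp(−Δz/H) with Δz = z₂ − z₁.
Δz = 18190 − 4384.0 = 13806 m; Δz/H = 13806/30665 = 0.45022.
P₂ = 533.0 × exp(−0.45022) = 533.0 × 0.63749 = 339.78 torr.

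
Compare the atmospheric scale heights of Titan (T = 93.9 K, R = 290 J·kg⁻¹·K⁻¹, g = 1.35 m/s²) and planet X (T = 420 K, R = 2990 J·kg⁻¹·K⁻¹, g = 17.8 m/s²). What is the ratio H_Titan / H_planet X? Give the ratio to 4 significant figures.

H_Titan/H_planet X ≈ 0.2859

H = RT/g for each body.
H_Titan = 290 × 93.9 / 1.35 = 20171 m.
H_planet X = 2990 × 420 / 17.8 = 70551 m.
H_Titan/H_planet X = 20171/70551 = 0.28591.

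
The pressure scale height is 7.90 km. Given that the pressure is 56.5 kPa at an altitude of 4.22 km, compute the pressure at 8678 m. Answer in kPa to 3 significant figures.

Between two levels, P₂ = P₁ exp(−Δz/H) with Δz = z₂ − z₁.
Δz = 8678.0 − 4220.0 = 4458.0 m; Δz/H = 4458.0/7900.0 = 0.56430.
P₂ = 56.5 × exp(−0.56430) = 56.5 × 0.56876 = 32.135 kPa.

P ≈ 32.1 kPa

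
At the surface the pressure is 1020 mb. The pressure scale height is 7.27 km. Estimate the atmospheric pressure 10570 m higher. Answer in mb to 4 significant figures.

P ≈ 238.3 mb

Barometric formula: P = P₀ exp(−z/H).
z/H = 10570/7270.0 = 1.4539; exp(−1.4539) = 0.23366.
P = 1020 × 0.23366 = 238.33 mb.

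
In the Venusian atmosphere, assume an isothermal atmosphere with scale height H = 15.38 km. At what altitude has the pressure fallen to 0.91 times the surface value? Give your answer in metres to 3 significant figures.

Set P/P₀ = exp(−z/H) = 0.91, so z = −H ln(0.91).
−ln(0.91) = 0.094311; z = 15380 × 0.094311 = 1450.5 m.

z ≈ 1450 m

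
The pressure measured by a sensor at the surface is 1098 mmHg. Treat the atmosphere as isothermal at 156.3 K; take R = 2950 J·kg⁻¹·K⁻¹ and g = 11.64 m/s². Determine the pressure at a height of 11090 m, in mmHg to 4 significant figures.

P ≈ 829.9 mmHg

Scale height: H = RT/g = 2950 × 156.3 / 11.64 = 39612 m.
Barometric formula: P = P₀ exp(−z/H).
z/H = 11090/39612 = 0.27997; exp(−0.27997) = 0.75581.
P = 1098 × 0.75581 = 829.88 mmHg.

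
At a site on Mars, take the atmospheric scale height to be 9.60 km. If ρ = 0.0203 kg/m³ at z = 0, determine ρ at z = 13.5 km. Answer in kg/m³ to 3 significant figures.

In an isothermal atmosphere, density decays like pressure: ρ = ρ₀ exp(−z/H).
z/H = 13500/9600.0 = 1.4062; exp(−1.4062) = 0.24507.
ρ = 0.0203 × 0.24507 = 0.0049749 kg/m³.

ρ ≈ 0.00497 kg/m³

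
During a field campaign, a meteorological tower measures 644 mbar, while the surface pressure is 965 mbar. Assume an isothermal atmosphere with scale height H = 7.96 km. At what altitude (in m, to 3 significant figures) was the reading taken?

z ≈ 3220 m

Invert the barometric formula: z = H ln(P₀/P).
P₀/P = 965/644 = 1.4984; ln(1.4984) = 0.40440.
z = 7960.0 × 0.40440 = 3219.0 m.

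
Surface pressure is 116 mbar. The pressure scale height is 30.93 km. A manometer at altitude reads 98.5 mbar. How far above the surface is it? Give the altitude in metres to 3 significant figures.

z ≈ 5060 m

Invert the barometric formula: z = H ln(P₀/P).
P₀/P = 116/98.5 = 1.1777; ln(1.1777) = 0.16356.
z = 30930 × 0.16356 = 5058.9 m.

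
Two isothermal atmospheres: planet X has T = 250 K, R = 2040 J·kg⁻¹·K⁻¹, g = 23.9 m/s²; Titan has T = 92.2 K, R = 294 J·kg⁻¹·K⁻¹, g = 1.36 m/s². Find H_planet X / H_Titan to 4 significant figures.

H = RT/g for each body.
H_planet X = 2040 × 250 / 23.9 = 21339 m.
H_Titan = 294 × 92.2 / 1.36 = 19931 m.
H_planet X/H_Titan = 21339/19931 = 1.0706.

H_planet X/H_Titan ≈ 1.071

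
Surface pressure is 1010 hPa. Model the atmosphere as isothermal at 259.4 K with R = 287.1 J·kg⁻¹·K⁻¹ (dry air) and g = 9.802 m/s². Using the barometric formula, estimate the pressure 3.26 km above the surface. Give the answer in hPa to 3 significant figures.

Scale height: H = RT/g = 287.1 × 259.4 / 9.802 = 7597.8 m.
Barometric formula: P = P₀ exp(−z/H).
z/H = 3260.0/7597.8 = 0.42907; exp(−0.42907) = 0.65111.
P = 1010 × 0.65111 = 657.62 hPa.

P ≈ 658 hPa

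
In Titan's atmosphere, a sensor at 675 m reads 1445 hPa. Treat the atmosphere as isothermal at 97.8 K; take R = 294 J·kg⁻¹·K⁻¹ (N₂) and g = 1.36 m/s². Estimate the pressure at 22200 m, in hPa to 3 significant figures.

Scale height: H = RT/g = 294 × 97.8 / 1.36 = 21142 m.
Between two levels, P₂ = P₁ exp(−Δz/H) with Δz = z₂ − z₁.
Δz = 22200 − 675.00 = 21525 m; Δz/H = 21525/21142 = 1.0181.
P₂ = 1445 × exp(−1.0181) = 1445 × 0.36128 = 522.05 hPa.

P ≈ 522 hPa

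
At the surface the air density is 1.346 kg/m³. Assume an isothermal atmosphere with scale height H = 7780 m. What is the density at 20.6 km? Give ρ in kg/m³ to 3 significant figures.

In an isothermal atmosphere, density decays like pressure: ρ = ρ₀ exp(−z/H).
z/H = 20600/7780.0 = 2.6478; exp(−2.6478) = 0.070807.
ρ = 1.346 × 0.070807 = 0.095306 kg/m³.

ρ ≈ 0.0953 kg/m³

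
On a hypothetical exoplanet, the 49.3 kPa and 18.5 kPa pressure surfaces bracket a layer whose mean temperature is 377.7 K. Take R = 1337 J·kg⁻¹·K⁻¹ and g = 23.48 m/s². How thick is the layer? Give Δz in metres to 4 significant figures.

Δz ≈ 21080 m

Hypsometric equation: Δz = (R T̄/g) ln(P₁/P₂).
R T̄/g = 1337 × 377.7 / 23.48 = 21507 m.
ln(49.3/18.5) = ln(2.6649) = 0.98017.
Δz = 21507 × 0.98017 = 21081 m.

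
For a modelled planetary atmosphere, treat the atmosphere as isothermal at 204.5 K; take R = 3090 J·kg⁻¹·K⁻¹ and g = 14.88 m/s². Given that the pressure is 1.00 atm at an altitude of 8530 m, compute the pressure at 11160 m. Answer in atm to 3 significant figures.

P ≈ 0.940 atm

Scale height: H = RT/g = 3090 × 204.5 / 14.88 = 42467 m.
Between two levels, P₂ = P₁ exp(−Δz/H) with Δz = z₂ − z₁.
Δz = 11160 − 8530.0 = 2630.0 m; Δz/H = 2630.0/42467 = 0.061930.
P₂ = 1.00 × exp(−0.061930) = 1.00 × 0.93995 = 0.93995 atm.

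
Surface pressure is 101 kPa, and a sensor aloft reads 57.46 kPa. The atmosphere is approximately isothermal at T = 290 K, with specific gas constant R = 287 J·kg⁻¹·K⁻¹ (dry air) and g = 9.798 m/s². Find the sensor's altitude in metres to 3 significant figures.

Scale height: H = RT/g = 287 × 290 / 9.798 = 8494.6 m.
Invert the barometric formula: z = H ln(P₀/P).
P₀/P = 101/57.46 = 1.7577; ln(1.7577) = 0.56401.
z = 8494.6 × 0.56401 = 4791.0 m.

z ≈ 4790 m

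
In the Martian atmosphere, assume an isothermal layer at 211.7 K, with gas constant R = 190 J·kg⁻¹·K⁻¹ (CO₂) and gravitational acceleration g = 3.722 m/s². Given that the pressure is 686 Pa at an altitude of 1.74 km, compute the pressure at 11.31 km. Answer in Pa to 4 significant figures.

P ≈ 283.0 Pa

Scale height: H = RT/g = 190 × 211.7 / 3.722 = 10807 m.
Between two levels, P₂ = P₁ exp(−Δz/H) with Δz = z₂ − z₁.
Δz = 11310 − 1740.0 = 9570.0 m; Δz/H = 9570.0/10807 = 0.88554.
P₂ = 686 × exp(−0.88554) = 686 × 0.41249 = 282.97 Pa.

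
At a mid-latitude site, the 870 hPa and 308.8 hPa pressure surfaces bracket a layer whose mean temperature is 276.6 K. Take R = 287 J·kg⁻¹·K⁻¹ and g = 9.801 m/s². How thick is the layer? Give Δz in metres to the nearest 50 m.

Δz ≈ 8400 m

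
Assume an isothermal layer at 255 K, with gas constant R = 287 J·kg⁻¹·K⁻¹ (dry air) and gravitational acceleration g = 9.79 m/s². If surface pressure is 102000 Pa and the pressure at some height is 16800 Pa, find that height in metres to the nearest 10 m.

z ≈ 13480 m

Scale height: H = RT/g = 287 × 255 / 9.79 = 7475.5 m.
Invert the barometric formula: z = H ln(P₀/P).
P₀/P = 102000/16800 = 6.0714; ln(6.0714) = 1.8036.
z = 7475.5 × 1.8036 = 13483 m.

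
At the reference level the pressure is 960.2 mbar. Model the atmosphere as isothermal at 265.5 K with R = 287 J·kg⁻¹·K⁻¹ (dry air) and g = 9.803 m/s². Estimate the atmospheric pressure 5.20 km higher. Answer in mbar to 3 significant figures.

P ≈ 492 mbar

Scale height: H = RT/g = 287 × 265.5 / 9.803 = 7773.0 m.
Barometric formula: P = P₀ exp(−z/H).
z/H = 5200.0/7773.0 = 0.66898; exp(−0.66898) = 0.51223.
P = 960.2 × 0.51223 = 491.84 mbar.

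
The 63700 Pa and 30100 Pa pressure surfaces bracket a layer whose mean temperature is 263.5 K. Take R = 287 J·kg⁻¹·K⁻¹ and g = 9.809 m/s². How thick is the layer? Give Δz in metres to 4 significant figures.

Δz ≈ 5780 m

Hypsometric equation: Δz = (R T̄/g) ln(P₁/P₂).
R T̄/g = 287 × 263.5 / 9.809 = 7709.7 m.
ln(63700/30100) = ln(2.1163) = 0.74967.
Δz = 7709.7 × 0.74967 = 5779.7 m.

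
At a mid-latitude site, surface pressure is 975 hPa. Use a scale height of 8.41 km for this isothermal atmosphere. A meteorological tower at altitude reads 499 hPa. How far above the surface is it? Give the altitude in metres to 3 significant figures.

Invert the barometric formula: z = H ln(P₀/P).
P₀/P = 975/499 = 1.9539; ln(1.9539) = 0.66983.
z = 8410.0 × 0.66983 = 5633.3 m.

z ≈ 5630 m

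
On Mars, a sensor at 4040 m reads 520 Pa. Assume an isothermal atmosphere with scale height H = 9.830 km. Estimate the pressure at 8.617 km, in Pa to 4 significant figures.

P ≈ 326.4 Pa

Between two levels, P₂ = P₁ exp(−Δz/H) with Δz = z₂ − z₁.
Δz = 8617.0 − 4040.0 = 4577.0 m; Δz/H = 4577.0/9830.0 = 0.46562.
P₂ = 520 × exp(−0.46562) = 520 × 0.62775 = 326.43 Pa.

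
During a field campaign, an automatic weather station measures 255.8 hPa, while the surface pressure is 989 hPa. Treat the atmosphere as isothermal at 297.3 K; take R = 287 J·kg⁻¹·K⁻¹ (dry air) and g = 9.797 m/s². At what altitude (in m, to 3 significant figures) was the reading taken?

z ≈ 11800 m

Scale height: H = RT/g = 287 × 297.3 / 9.797 = 8709.3 m.
Invert the barometric formula: z = H ln(P₀/P).
P₀/P = 989/255.8 = 3.8663; ln(3.8663) = 1.3523.
z = 8709.3 × 1.3523 = 11778 m.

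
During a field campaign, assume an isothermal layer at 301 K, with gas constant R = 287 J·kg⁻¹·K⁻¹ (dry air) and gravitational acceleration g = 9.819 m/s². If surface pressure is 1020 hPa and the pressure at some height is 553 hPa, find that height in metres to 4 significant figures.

z ≈ 5386 m

Scale height: H = RT/g = 287 × 301 / 9.819 = 8797.9 m.
Invert the barometric formula: z = H ln(P₀/P).
P₀/P = 1020/553 = 1.8445; ln(1.8445) = 0.61221.
z = 8797.9 × 0.61221 = 5386.2 m.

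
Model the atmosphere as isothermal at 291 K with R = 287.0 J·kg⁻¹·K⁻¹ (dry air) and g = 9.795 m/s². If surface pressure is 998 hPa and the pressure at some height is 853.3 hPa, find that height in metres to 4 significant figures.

Scale height: H = RT/g = 287.0 × 291 / 9.795 = 8526.5 m.
Invert the barometric formula: z = H ln(P₀/P).
P₀/P = 998/853.3 = 1.1696; ln(1.1696) = 0.15666.
z = 8526.5 × 0.15666 = 1335.8 m.

z ≈ 1336 m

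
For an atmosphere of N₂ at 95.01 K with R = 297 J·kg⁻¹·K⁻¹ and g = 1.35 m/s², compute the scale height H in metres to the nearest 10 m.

The scale height of an isothermal atmosphere is H = RT/g.
H = 297 × 95.01 / 1.35 = 28218/1.35 = 20902 m.

H ≈ 20900 m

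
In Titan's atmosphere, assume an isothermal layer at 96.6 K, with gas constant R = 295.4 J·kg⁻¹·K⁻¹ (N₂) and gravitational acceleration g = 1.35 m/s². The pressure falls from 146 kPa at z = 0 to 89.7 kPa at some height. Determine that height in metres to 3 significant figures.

Scale height: H = RT/g = 295.4 × 96.6 / 1.35 = 21138 m.
Invert the barometric formula: z = H ln(P₀/P).
P₀/P = 146/89.7 = 1.6276; ln(1.6276) = 0.48711.
z = 21138 × 0.48711 = 10297 m.

z ≈ 10300 m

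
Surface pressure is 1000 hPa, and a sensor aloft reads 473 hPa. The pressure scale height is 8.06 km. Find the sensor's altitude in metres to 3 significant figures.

Invert the barometric formula: z = H ln(P₀/P).
P₀/P = 1000/473 = 2.1142; ln(2.1142) = 0.74868.
z = 8060.0 × 0.74868 = 6034.4 m.

z ≈ 6030 m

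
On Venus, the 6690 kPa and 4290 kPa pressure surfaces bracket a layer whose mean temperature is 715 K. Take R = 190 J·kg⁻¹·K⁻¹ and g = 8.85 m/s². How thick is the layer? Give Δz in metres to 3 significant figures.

Hypsometric equation: Δz = (R T̄/g) ln(P₁/P₂).
R T̄/g = 190 × 715 / 8.85 = 15350 m.
ln(6690/4290) = ln(1.5594) = 0.44430.
Δz = 15350 × 0.44430 = 6820.0 m.

Δz ≈ 6820 m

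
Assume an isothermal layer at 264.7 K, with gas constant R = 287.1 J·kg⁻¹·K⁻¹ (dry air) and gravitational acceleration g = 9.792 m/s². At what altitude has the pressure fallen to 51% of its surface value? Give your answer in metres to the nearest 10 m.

z ≈ 5230 m

Scale height: H = RT/g = 287.1 × 264.7 / 9.792 = 7761.0 m.
Set P/P₀ = exp(−z/H) = 0.51, so z = −H ln(0.51).
−ln(0.51) = 0.67334; z = 7761.0 × 0.67334 = 5225.8 m.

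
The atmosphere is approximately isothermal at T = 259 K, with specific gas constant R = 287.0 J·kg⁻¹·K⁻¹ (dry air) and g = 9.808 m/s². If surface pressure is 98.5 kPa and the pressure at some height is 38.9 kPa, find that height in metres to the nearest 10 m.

Scale height: H = RT/g = 287.0 × 259 / 9.808 = 7578.8 m.
Invert the barometric formula: z = H ln(P₀/P).
P₀/P = 98.5/38.9 = 2.5321; ln(2.5321) = 0.92905.
z = 7578.8 × 0.92905 = 7041.1 m.

z ≈ 7040 m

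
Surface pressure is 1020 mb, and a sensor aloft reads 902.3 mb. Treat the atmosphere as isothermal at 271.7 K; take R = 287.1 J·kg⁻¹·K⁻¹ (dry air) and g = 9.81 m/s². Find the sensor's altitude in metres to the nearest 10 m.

z ≈ 970 m

Scale height: H = RT/g = 287.1 × 271.7 / 9.81 = 7951.6 m.
Invert the barometric formula: z = H ln(P₀/P).
P₀/P = 1020/902.3 = 1.1304; ln(1.1304) = 0.12257.
z = 7951.6 × 0.12257 = 974.63 m.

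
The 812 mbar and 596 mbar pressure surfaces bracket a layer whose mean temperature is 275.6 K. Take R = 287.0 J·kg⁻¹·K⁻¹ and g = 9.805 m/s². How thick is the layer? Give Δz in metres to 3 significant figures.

Hypsometric equation: Δz = (R T̄/g) ln(P₁/P₂).
R T̄/g = 287.0 × 275.6 / 9.805 = 8067.0 m.
ln(812/596) = ln(1.3624) = 0.30925.
Δz = 8067.0 × 0.30925 = 2494.7 m.

Δz ≈ 2490 m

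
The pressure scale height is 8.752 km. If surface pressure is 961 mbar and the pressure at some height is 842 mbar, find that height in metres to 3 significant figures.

z ≈ 1160 m

Invert the barometric formula: z = H ln(P₀/P).
P₀/P = 961/842 = 1.1413; ln(1.1413) = 0.13217.
z = 8752.0 × 0.13217 = 1156.8 m.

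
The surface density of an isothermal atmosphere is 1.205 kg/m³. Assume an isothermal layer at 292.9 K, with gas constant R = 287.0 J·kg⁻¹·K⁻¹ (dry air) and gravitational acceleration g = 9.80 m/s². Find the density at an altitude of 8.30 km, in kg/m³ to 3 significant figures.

Scale height: H = RT/g = 287.0 × 292.9 / 9.80 = 8577.8 m.
In an isothermal atmosphere, density decays like pressure: ρ = ρ₀ exp(−z/H).
z/H = 8300.0/8577.8 = 0.96761; exp(−0.96761) = 0.37999.
ρ = 1.205 × 0.37999 = 0.45789 kg/m³.

ρ ≈ 0.458 kg/m³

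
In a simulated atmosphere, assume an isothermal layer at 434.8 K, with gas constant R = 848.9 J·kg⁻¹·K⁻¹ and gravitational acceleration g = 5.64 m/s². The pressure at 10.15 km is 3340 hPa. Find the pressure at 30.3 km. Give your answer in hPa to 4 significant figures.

P ≈ 2455 hPa

Scale height: H = RT/g = 848.9 × 434.8 / 5.64 = 65444 m.
Between two levels, P₂ = P₁ exp(−Δz/H) with Δz = z₂ − z₁.
Δz = 30300 − 10150 = 20150 m; Δz/H = 20150/65444 = 0.30790.
P₂ = 3340 × exp(−0.30790) = 3340 × 0.73499 = 2454.9 hPa.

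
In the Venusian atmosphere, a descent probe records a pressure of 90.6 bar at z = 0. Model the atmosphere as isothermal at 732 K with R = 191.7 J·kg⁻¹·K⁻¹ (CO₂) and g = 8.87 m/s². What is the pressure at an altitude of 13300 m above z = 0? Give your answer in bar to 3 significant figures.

Scale height: H = RT/g = 191.7 × 732 / 8.87 = 15820 m.
Barometric formula: P = P₀ exp(−z/H).
z/H = 13300/15820 = 0.84071; exp(−0.84071) = 0.43140.
P = 90.6 × 0.43140 = 39.085 bar.

P ≈ 39.1 bar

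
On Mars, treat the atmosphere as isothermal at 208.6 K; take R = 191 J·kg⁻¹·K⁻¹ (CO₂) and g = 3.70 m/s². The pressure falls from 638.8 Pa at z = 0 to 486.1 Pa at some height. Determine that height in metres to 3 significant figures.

Scale height: H = RT/g = 191 × 208.6 / 3.70 = 10768 m.
Invert the barometric formula: z = H ln(P₀/P).
P₀/P = 638.8/486.1 = 1.3141; ln(1.3141) = 0.27315.
z = 10768 × 0.27315 = 2941.3 m.

z ≈ 2940 m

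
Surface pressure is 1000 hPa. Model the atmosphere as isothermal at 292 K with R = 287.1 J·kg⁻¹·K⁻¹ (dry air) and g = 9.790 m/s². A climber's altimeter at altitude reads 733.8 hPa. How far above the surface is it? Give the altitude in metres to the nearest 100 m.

Scale height: H = RT/g = 287.1 × 292 / 9.790 = 8563.1 m.
Invert the barometric formula: z = H ln(P₀/P).
P₀/P = 1000/733.8 = 1.3628; ln(1.3628) = 0.30954.
z = 8563.1 × 0.30954 = 2650.6 m.

z ≈ 2700 m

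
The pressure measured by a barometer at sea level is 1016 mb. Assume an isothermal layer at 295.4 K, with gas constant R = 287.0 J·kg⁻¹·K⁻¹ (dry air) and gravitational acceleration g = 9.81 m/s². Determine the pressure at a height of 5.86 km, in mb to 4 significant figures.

Scale height: H = RT/g = 287.0 × 295.4 / 9.81 = 8642.2 m.
Barometric formula: P = P₀ exp(−z/H).
z/H = 5860.0/8642.2 = 0.67807; exp(−0.67807) = 0.50760.
P = 1016 × 0.50760 = 515.72 mb.

P ≈ 515.7 mb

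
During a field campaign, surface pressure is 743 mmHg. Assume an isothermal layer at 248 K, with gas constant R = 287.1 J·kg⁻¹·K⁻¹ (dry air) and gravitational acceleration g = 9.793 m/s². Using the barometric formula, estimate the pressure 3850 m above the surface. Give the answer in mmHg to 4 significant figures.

P ≈ 437.5 mmHg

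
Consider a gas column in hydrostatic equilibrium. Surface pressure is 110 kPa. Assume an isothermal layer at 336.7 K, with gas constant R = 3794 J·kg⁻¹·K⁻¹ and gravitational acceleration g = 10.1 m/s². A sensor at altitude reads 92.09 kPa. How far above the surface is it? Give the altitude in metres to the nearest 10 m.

Scale height: H = RT/g = 3794 × 336.7 / 10.1 = 126480 m.
Invert the barometric formula: z = H ln(P₀/P).
P₀/P = 110/92.09 = 1.1945; ln(1.1945) = 0.17773.
z = 126480 × 0.17773 = 22479 m.

z ≈ 22480 m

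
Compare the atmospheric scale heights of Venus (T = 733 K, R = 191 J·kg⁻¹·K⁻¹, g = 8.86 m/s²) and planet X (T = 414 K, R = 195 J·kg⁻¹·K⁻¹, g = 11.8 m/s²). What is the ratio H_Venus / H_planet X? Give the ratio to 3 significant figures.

H = RT/g for each body.
H_Venus = 191 × 733 / 8.86 = 15802 m.
H_planet X = 195 × 414 / 11.8 = 6841.5 m.
H_Venus/H_planet X = 15802/6841.5 = 2.3097.

H_Venus/H_planet X ≈ 2.31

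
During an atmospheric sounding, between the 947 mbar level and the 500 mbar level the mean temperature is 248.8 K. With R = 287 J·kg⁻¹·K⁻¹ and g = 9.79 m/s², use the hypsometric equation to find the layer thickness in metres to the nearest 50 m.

Hypsometric equation: Δz = (R T̄/g) ln(P₁/P₂).
R T̄/g = 287 × 248.8 / 9.79 = 7293.7 m.
ln(947/500) = ln(1.8940) = 0.63869.
Δz = 7293.7 × 0.63869 = 4658.4 m.

Δz ≈ 4650 m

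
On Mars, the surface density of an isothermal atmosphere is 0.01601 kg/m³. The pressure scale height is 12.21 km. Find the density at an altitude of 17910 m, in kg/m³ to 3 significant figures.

In an isothermal atmosphere, density decays like pressure: ρ = ρ₀ exp(−z/H).
z/H = 17910/12210 = 1.4668; exp(−1.4668) = 0.23066.
ρ = 0.01601 × 0.23066 = 0.0036929 kg/m³.

ρ ≈ 0.00369 kg/m³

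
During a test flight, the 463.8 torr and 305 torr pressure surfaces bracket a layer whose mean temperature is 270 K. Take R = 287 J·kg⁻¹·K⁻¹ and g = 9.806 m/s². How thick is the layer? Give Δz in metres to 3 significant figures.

Δz ≈ 3310 m

Hypsometric equation: Δz = (R T̄/g) ln(P₁/P₂).
R T̄/g = 287 × 270 / 9.806 = 7902.3 m.
ln(463.8/305) = ln(1.5207) = 0.41917.
Δz = 7902.3 × 0.41917 = 3312.4 m.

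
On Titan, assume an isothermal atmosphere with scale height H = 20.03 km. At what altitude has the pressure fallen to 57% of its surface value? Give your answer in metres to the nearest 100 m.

Set P/P₀ = exp(−z/H) = 0.57, so z = −H ln(0.57).
−ln(0.57) = 0.56212; z = 20030 × 0.56212 = 11259 m.

z ≈ 11300 m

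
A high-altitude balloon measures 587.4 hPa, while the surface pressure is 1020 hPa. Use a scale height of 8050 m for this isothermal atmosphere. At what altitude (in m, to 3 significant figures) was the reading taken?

z ≈ 4440 m

Invert the barometric formula: z = H ln(P₀/P).
P₀/P = 1020/587.4 = 1.7365; ln(1.7365) = 0.55187.
z = 8050.0 × 0.55187 = 4442.6 m.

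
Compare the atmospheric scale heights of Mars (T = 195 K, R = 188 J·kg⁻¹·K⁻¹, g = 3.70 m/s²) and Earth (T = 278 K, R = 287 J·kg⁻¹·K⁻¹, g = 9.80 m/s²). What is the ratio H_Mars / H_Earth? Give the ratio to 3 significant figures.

H = RT/g for each body.
H_Mars = 188 × 195 / 3.70 = 9908.1 m.
H_Earth = 287 × 278 / 9.80 = 8141.4 m.
H_Mars/H_Earth = 9908.1/8141.4 = 1.2170.

H_Mars/H_Earth ≈ 1.22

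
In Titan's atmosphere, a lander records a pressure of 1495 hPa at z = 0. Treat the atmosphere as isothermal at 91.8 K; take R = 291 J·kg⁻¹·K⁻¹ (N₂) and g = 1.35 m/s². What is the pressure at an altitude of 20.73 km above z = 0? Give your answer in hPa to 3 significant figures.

Scale height: H = RT/g = 291 × 91.8 / 1.35 = 19788 m.
Barometric formula: P = P₀ exp(−z/H).
z/H = 20730/19788 = 1.0476; exp(−1.0476) = 0.35078.
P = 1495 × 0.35078 = 524.42 hPa.

P ≈ 524 hPa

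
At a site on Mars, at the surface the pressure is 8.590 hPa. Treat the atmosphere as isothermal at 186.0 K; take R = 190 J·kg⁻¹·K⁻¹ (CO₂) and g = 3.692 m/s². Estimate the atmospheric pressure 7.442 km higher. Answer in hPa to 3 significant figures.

P ≈ 3.95 hPa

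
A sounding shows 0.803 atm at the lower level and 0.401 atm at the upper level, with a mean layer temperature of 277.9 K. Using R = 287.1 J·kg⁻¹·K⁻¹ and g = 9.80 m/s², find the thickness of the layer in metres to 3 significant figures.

Hypsometric equation: Δz = (R T̄/g) ln(P₁/P₂).
R T̄/g = 287.1 × 277.9 / 9.80 = 8141.3 m.
ln(0.803/0.401) = ln(2.0025) = 0.69440.
Δz = 8141.3 × 0.69440 = 5653.3 m.

Δz ≈ 5650 m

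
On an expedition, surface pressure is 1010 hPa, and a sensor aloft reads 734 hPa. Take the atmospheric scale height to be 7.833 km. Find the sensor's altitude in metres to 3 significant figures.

Invert the barometric formula: z = H ln(P₀/P).
P₀/P = 1010/734 = 1.3760; ln(1.3760) = 0.31918.
z = 7833.0 × 0.31918 = 2500.1 m.

z ≈ 2500 m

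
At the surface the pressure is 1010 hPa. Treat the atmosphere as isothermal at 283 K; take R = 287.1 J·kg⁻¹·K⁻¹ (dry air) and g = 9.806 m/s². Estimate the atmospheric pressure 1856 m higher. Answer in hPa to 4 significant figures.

P ≈ 807.3 hPa

Scale height: H = RT/g = 287.1 × 283 / 9.806 = 8285.7 m.
Barometric formula: P = P₀ exp(−z/H).
z/H = 1856.0/8285.7 = 0.22400; exp(−0.22400) = 0.79932.
P = 1010 × 0.79932 = 807.31 hPa.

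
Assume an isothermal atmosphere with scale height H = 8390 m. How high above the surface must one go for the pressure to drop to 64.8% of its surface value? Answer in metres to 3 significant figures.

Set P/P₀ = exp(−z/H) = 0.648, so z = −H ln(0.648).
−ln(0.648) = 0.43386; z = 8390.0 × 0.43386 = 3640.1 m.

z ≈ 3640 m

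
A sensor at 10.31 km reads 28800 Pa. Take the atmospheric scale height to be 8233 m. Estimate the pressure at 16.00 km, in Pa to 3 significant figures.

P ≈ 14400 Pa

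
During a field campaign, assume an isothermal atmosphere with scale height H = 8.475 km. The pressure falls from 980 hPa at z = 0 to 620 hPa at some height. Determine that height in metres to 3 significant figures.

Invert the barometric formula: z = H ln(P₀/P).
P₀/P = 980/620 = 1.5806; ln(1.5806) = 0.45780.
z = 8475.0 × 0.45780 = 3879.9 m.

z ≈ 3880 m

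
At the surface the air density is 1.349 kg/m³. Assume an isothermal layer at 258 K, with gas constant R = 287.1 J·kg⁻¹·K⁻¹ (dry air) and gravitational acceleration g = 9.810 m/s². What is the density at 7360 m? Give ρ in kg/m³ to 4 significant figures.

Scale height: H = RT/g = 287.1 × 258 / 9.810 = 7550.6 m.
In an isothermal atmosphere, density decays like pressure: ρ = ρ₀ exp(−z/H).
z/H = 7360.0/7550.6 = 0.97476; exp(−0.97476) = 0.37728.
ρ = 1.349 × 0.37728 = 0.50895 kg/m³.

ρ ≈ 0.5090 kg/m³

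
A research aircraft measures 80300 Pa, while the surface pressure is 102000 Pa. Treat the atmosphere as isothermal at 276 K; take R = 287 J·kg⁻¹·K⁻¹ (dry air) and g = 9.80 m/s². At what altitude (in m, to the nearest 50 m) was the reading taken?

Scale height: H = RT/g = 287 × 276 / 9.80 = 8082.9 m.
Invert the barometric formula: z = H ln(P₀/P).
P₀/P = 102000/80300 = 1.2702; ln(1.2702) = 0.23917.
z = 8082.9 × 0.23917 = 1933.2 m.

z ≈ 1950 m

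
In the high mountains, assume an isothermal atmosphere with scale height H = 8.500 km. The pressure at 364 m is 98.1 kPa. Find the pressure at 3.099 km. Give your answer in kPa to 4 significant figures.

Between two levels, P₂ = P₁ exp(−Δz/H) with Δz = z₂ − z₁.
Δz = 3099.0 − 364.00 = 2735.0 m; Δz/H = 2735.0/8500.0 = 0.32176.
P₂ = 98.1 × exp(−0.32176) = 98.1 × 0.72487 = 71.110 kPa.

P ≈ 71.11 kPa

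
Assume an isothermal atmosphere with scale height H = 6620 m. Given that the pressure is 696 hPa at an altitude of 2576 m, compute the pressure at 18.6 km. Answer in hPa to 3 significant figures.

P ≈ 61.9 hPa

Between two levels, P₂ = P₁ exp(−Δz/H) with Δz = z₂ − z₁.
Δz = 18600 − 2576.0 = 16024 m; Δz/H = 16024/6620.0 = 2.4205.
P₂ = 696 × exp(−2.4205) = 696 × 0.088877 = 61.858 hPa.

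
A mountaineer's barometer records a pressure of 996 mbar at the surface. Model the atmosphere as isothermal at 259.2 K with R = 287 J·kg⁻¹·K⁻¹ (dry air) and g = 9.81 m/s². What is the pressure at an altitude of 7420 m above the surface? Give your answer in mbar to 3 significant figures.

P ≈ 374 mbar

Scale height: H = RT/g = 287 × 259.2 / 9.81 = 7583.1 m.
Barometric formula: P = P₀ exp(−z/H).
z/H = 7420.0/7583.1 = 0.97849; exp(−0.97849) = 0.37588.
P = 996 × 0.37588 = 374.38 mbar.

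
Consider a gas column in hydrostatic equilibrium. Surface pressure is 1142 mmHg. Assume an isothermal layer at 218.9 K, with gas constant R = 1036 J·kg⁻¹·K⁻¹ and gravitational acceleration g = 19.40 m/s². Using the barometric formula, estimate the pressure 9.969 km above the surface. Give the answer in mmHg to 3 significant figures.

P ≈ 487 mmHg

Scale height: H = RT/g = 1036 × 218.9 / 19.40 = 11690 m.
Barometric formula: P = P₀ exp(−z/H).
z/H = 9969.0/11690 = 0.85278; exp(−0.85278) = 0.42623.
P = 1142 × 0.42623 = 486.75 mmHg.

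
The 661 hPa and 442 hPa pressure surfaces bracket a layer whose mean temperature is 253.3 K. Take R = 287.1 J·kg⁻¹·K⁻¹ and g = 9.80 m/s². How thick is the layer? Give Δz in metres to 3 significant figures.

Δz ≈ 2990 m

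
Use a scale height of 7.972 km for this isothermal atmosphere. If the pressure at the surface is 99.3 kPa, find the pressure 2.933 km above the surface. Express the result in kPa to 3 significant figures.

Barometric formula: P = P₀ exp(−z/H).
z/H = 2933.0/7972.0 = 0.36791; exp(−0.36791) = 0.69218.
P = 99.3 × 0.69218 = 68.733 kPa.

P ≈ 68.7 kPa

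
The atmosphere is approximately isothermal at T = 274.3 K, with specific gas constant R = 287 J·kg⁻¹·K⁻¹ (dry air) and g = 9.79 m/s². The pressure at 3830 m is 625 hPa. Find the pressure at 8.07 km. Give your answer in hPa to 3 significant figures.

Scale height: H = RT/g = 287 × 274.3 / 9.79 = 8041.3 m.
Between two levels, P₂ = P₁ exp(−Δz/H) with Δz = z₂ − z₁.
Δz = 8070.0 − 3830.0 = 4240.0 m; Δz/H = 4240.0/8041.3 = 0.52728.
P₂ = 625 × exp(−0.52728) = 625 × 0.59021 = 368.88 hPa.

P ≈ 369 hPa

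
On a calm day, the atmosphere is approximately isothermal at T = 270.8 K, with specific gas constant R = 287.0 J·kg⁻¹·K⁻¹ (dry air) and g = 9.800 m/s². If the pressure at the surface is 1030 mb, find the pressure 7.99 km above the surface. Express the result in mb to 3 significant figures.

Scale height: H = RT/g = 287.0 × 270.8 / 9.800 = 7930.6 m.
Barometric formula: P = P₀ exp(−z/H).
z/H = 7990.0/7930.6 = 1.0075; exp(−1.0075) = 0.36513.
P = 1030 × 0.36513 = 376.08 mb.

P ≈ 376 mb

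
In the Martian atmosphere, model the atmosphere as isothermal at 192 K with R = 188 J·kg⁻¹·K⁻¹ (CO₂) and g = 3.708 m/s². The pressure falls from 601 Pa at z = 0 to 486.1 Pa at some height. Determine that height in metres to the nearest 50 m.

z ≈ 2050 m

Scale height: H = RT/g = 188 × 192 / 3.708 = 9734.6 m.
Invert the barometric formula: z = H ln(P₀/P).
P₀/P = 601/486.1 = 1.2364; ln(1.2364) = 0.21220.
z = 9734.6 × 0.21220 = 2065.7 m.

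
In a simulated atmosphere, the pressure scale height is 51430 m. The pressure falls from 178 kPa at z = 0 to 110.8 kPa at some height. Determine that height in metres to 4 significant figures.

z ≈ 24380 m

Invert the barometric formula: z = H ln(P₀/P).
P₀/P = 178/110.8 = 1.6065; ln(1.6065) = 0.47406.
z = 51430 × 0.47406 = 24381 m.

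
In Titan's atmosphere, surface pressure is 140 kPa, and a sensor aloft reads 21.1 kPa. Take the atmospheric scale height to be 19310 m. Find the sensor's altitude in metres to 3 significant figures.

Invert the barometric formula: z = H ln(P₀/P).
P₀/P = 140/21.1 = 6.6351; ln(6.6351) = 1.8924.
z = 19310 × 1.8924 = 36542 m.

z ≈ 36500 m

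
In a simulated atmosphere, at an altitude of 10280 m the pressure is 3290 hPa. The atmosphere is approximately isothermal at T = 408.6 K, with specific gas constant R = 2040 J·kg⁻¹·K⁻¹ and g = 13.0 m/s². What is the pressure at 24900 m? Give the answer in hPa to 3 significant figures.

Scale height: H = RT/g = 2040 × 408.6 / 13.0 = 64119 m.
Between two levels, P₂ = P₁ exp(−Δz/H) with Δz = z₂ − z₁.
Δz = 24900 − 10280 = 14620 m; Δz/H = 14620/64119 = 0.22801.
P₂ = 3290 × exp(−0.22801) = 3290 × 0.79612 = 2619.2 hPa.

P ≈ 2620 hPa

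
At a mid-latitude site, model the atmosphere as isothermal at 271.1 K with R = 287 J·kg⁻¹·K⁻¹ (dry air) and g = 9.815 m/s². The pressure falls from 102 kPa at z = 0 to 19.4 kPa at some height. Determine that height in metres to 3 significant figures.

Scale height: H = RT/g = 287 × 271.1 / 9.815 = 7927.2 m.
Invert the barometric formula: z = H ln(P₀/P).
P₀/P = 102/19.4 = 5.2577; ln(5.2577) = 1.6597.
z = 7927.2 × 1.6597 = 13157 m.

z ≈ 13200 m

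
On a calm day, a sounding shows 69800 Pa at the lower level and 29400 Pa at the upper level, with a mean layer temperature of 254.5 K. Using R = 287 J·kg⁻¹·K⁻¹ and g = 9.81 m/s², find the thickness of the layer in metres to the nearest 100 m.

Hypsometric equation: Δz = (R T̄/g) ln(P₁/P₂).
R T̄/g = 287 × 254.5 / 9.81 = 7445.6 m.
ln(69800/29400) = ln(2.3741) = 0.86462.
Δz = 7445.6 × 0.86462 = 6437.6 m.

Δz ≈ 6400 m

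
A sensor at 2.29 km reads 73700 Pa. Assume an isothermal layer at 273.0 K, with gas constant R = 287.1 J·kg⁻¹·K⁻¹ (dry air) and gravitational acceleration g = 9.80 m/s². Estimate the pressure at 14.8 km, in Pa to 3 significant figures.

Scale height: H = RT/g = 287.1 × 273.0 / 9.80 = 7997.8 m.
Between two levels, P₂ = P₁ exp(−Δz/H) with Δz = z₂ − z₁.
Δz = 14800 − 2290.0 = 12510 m; Δz/H = 12510/7997.8 = 1.5642.
P₂ = 73700 × exp(−1.5642) = 73700 × 0.20926 = 15422 Pa.

P ≈ 15400 Pa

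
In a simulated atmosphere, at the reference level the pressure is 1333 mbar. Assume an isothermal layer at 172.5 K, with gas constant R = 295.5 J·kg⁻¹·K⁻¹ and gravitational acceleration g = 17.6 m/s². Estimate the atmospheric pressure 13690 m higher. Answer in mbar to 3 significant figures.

Scale height: H = RT/g = 295.5 × 172.5 / 17.6 = 2896.2 m.
Barometric formula: P = P₀ exp(−z/H).
z/H = 13690/2896.2 = 4.7269; exp(−4.7269) = 0.0088539.
P = 1333 × 0.0088539 = 11.802 mbar.

P ≈ 11.8 mbar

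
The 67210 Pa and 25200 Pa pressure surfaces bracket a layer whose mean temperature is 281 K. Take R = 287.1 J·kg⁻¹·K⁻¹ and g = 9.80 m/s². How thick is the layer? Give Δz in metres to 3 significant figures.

Hypsometric equation: Δz = (R T̄/g) ln(P₁/P₂).
R T̄/g = 287.1 × 281 / 9.80 = 8232.2 m.
ln(67210/25200) = ln(2.6671) = 0.98099.
Δz = 8232.2 × 0.98099 = 8075.7 m.

Δz ≈ 8080 m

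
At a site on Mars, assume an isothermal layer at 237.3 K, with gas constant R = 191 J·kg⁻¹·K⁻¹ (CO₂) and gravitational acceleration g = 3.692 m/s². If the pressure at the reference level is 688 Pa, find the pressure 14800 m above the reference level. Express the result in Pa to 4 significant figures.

P ≈ 206.1 Pa

Scale height: H = RT/g = 191 × 237.3 / 3.692 = 12276 m.
Barometric formula: P = P₀ exp(−z/H).
z/H = 14800/12276 = 1.2056; exp(−1.2056) = 0.29951.
P = 688 × 0.29951 = 206.06 Pa.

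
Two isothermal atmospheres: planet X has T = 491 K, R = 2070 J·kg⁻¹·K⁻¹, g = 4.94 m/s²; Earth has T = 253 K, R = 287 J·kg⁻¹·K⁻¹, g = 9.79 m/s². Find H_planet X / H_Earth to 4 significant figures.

H_planet X/H_Earth ≈ 27.74

H = RT/g for each body.
H_planet X = 2070 × 491 / 4.94 = 205740 m.
H_Earth = 287 × 253 / 9.79 = 7416.9 m.
H_planet X/H_Earth = 205740/7416.9 = 27.739.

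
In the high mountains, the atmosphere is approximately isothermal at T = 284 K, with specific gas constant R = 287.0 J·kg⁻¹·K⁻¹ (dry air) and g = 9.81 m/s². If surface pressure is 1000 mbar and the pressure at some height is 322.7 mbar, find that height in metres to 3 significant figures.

Scale height: H = RT/g = 287.0 × 284 / 9.81 = 8308.7 m.
Invert the barometric formula: z = H ln(P₀/P).
P₀/P = 1000/322.7 = 3.0989; ln(3.0989) = 1.1310.
z = 8308.7 × 1.1310 = 9397.1 m.

z ≈ 9400 m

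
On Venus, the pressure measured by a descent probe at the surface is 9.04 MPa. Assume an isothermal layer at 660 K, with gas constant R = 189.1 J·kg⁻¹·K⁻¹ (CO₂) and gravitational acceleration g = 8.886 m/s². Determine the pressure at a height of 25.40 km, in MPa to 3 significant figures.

P ≈ 1.48 MPa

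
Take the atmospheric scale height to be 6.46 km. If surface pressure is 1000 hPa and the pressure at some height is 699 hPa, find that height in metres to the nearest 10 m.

z ≈ 2310 m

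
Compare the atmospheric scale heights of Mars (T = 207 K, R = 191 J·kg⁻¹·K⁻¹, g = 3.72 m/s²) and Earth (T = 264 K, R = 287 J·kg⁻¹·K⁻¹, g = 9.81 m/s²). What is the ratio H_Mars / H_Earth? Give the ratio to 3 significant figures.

H_Mars/H_Earth ≈ 1.38

H = RT/g for each body.
H_Mars = 191 × 207 / 3.72 = 10628 m.
H_Earth = 287 × 264 / 9.81 = 7723.5 m.
H_Mars/H_Earth = 10628/7723.5 = 1.3761.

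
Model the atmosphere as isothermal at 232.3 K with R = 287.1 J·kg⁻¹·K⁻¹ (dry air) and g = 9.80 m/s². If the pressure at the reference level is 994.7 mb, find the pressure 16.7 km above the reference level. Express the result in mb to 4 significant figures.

Scale height: H = RT/g = 287.1 × 232.3 / 9.80 = 6805.4 m.
Barometric formula: P = P₀ exp(−z/H).
z/H = 16700/6805.4 = 2.4539; exp(−2.4539) = 0.085958.
P = 994.7 × 0.085958 = 85.502 mb.

P ≈ 85.50 mb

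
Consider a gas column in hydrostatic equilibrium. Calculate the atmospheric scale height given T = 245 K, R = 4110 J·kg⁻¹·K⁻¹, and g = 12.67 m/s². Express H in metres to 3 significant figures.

H ≈ 79500 m

The scale height of an isothermal atmosphere is H = RT/g.
H = 4110 × 245 / 12.67 = 1007000/12.67 = 79479 m.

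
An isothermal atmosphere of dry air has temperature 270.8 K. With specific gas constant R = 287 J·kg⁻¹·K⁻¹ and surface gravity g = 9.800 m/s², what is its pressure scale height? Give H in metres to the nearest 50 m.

The scale height of an isothermal atmosphere is H = RT/g.
H = 287 × 270.8 / 9.800 = 77720/9.800 = 7930.6 m.

H ≈ 7950 m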